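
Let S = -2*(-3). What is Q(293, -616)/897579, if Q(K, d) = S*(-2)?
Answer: -4/299193 ≈ -1.3369e-5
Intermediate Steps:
S = 6
Q(K, d) = -12 (Q(K, d) = 6*(-2) = -12)
Q(293, -616)/897579 = -12/897579 = -12*1/897579 = -4/299193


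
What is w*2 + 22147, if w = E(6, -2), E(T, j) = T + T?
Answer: 22171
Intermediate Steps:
E(T, j) = 2*T
w = 12 (w = 2*6 = 12)
w*2 + 22147 = 12*2 + 22147 = 24 + 22147 = 22171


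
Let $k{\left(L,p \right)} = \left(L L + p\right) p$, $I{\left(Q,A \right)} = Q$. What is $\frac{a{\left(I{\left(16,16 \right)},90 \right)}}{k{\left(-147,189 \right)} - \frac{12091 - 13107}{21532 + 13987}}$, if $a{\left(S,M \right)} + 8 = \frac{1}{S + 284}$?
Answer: $- \frac{85210081}{43899587590200} \approx -1.941 \cdot 10^{-6}$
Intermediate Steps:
$k{\left(L,p \right)} = p \left(p + L^{2}\right)$ ($k{\left(L,p \right)} = \left(L^{2} + p\right) p = \left(p + L^{2}\right) p = p \left(p + L^{2}\right)$)
$a{\left(S,M \right)} = -8 + \frac{1}{284 + S}$ ($a{\left(S,M \right)} = -8 + \frac{1}{S + 284} = -8 + \frac{1}{284 + S}$)
$\frac{a{\left(I{\left(16,16 \right)},90 \right)}}{k{\left(-147,189 \right)} - \frac{12091 - 13107}{21532 + 13987}} = \frac{\frac{1}{284 + 16} \left(-2271 - 128\right)}{189 \left(189 + \left(-147\right)^{2}\right) - \frac{12091 - 13107}{21532 + 13987}} = \frac{\frac{1}{300} \left(-2271 - 128\right)}{189 \left(189 + 21609\right) - - \frac{1016}{35519}} = \frac{\frac{1}{300} \left(-2399\right)}{189 \cdot 21798 - \left(-1016\right) \frac{1}{35519}} = - \frac{2399}{300 \left(4119822 - - \frac{1016}{35519}\right)} = - \frac{2399}{300 \left(4119822 + \frac{1016}{35519}\right)} = - \frac{2399}{300 \cdot \frac{146331958634}{35519}} = \left(- \frac{2399}{300}\right) \frac{35519}{146331958634} = - \frac{85210081}{43899587590200}$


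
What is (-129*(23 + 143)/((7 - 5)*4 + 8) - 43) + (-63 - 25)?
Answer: -11755/8 ≈ -1469.4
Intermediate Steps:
(-129*(23 + 143)/((7 - 5)*4 + 8) - 43) + (-63 - 25) = (-129*166/(2*4 + 8) - 43) - 88 = (-129*166/(8 + 8) - 43) - 88 = (-129/(16*(1/166)) - 43) - 88 = (-129/8/83 - 43) - 88 = (-129*83/8 - 43) - 88 = (-10707/8 - 43) - 88 = -11051/8 - 88 = -11755/8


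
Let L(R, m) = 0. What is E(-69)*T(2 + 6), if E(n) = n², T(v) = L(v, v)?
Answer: 0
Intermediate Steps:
T(v) = 0
E(-69)*T(2 + 6) = (-69)²*0 = 4761*0 = 0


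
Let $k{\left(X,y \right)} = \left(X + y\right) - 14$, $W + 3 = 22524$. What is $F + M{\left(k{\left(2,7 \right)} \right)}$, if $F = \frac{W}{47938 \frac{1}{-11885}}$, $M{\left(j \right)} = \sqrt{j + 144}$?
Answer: $- \frac{267662085}{47938} + \sqrt{139} \approx -5571.7$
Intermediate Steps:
$W = 22521$ ($W = -3 + 22524 = 22521$)
$k{\left(X,y \right)} = -14 + X + y$
$M{\left(j \right)} = \sqrt{144 + j}$
$F = - \frac{267662085}{47938}$ ($F = \frac{22521}{47938 \frac{1}{-11885}} = \frac{22521}{47938 \left(- \frac{1}{11885}\right)} = \frac{22521}{- \frac{47938}{11885}} = 22521 \left(- \frac{11885}{47938}\right) = - \frac{267662085}{47938} \approx -5583.5$)
$F + M{\left(k{\left(2,7 \right)} \right)} = - \frac{267662085}{47938} + \sqrt{144 + \left(-14 + 2 + 7\right)} = - \frac{267662085}{47938} + \sqrt{144 - 5} = - \frac{267662085}{47938} + \sqrt{139}$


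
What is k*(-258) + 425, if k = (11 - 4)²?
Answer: -12217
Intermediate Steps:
k = 49 (k = 7² = 49)
k*(-258) + 425 = 49*(-258) + 425 = -12642 + 425 = -12217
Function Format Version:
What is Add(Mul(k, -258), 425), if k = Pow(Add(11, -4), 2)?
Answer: -12217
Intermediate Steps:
k = 49 (k = Pow(7, 2) = 49)
Add(Mul(k, -258), 425) = Add(Mul(49, -258), 425) = Add(-12642, 425) = -12217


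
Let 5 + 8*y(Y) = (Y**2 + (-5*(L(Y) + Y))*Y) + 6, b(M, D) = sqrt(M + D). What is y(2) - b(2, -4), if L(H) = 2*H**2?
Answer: -95/8 - I*sqrt(2) ≈ -11.875 - 1.4142*I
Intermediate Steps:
b(M, D) = sqrt(D + M)
y(Y) = 1/8 + Y**2/8 + Y*(-10*Y**2 - 5*Y)/8 (y(Y) = -5/8 + ((Y**2 + (-5*(2*Y**2 + Y))*Y) + 6)/8 = -5/8 + ((Y**2 + (-5*(Y + 2*Y**2))*Y) + 6)/8 = -5/8 + ((Y**2 + (-10*Y**2 - 5*Y)*Y) + 6)/8 = -5/8 + ((Y**2 + Y*(-10*Y**2 - 5*Y)) + 6)/8 = -5/8 + (6 + Y**2 + Y*(-10*Y**2 - 5*Y))/8 = -5/8 + (3/4 + Y**2/8 + Y*(-10*Y**2 - 5*Y)/8) = 1/8 + Y**2/8 + Y*(-10*Y**2 - 5*Y)/8)
y(2) - b(2, -4) = (1/8 - 5/4*2**3 - 1/2*2**2) - sqrt(-4 + 2) = (1/8 - 5/4*8 - 1/2*4) - sqrt(-2) = (1/8 - 10 - 2) - I*sqrt(2) = -95/8 - I*sqrt(2)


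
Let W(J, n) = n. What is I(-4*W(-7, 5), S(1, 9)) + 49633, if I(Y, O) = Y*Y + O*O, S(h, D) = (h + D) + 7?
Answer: 50322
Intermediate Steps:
S(h, D) = 7 + D + h (S(h, D) = (D + h) + 7 = 7 + D + h)
I(Y, O) = O² + Y² (I(Y, O) = Y² + O² = O² + Y²)
I(-4*W(-7, 5), S(1, 9)) + 49633 = ((7 + 9 + 1)² + (-4*5)²) + 49633 = (17² + (-20)²) + 49633 = (289 + 400) + 49633 = 689 + 49633 = 50322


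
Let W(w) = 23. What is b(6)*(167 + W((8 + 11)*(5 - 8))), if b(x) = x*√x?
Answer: 1140*√6 ≈ 2792.4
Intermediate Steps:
b(x) = x^(3/2)
b(6)*(167 + W((8 + 11)*(5 - 8))) = 6^(3/2)*(167 + 23) = (6*√6)*190 = 1140*√6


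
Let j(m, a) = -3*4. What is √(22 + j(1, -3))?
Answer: √10 ≈ 3.1623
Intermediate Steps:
j(m, a) = -12
√(22 + j(1, -3)) = √(22 - 12) = √10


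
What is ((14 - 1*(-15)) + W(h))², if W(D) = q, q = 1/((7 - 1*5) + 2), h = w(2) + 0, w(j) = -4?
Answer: 13689/16 ≈ 855.56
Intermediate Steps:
h = -4 (h = -4 + 0 = -4)
q = ¼ (q = 1/((7 - 5) + 2) = 1/(2 + 2) = 1/4 = ¼ ≈ 0.25000)
W(D) = ¼
((14 - 1*(-15)) + W(h))² = ((14 - 1*(-15)) + ¼)² = ((14 + 15) + ¼)² = (29 + ¼)² = (117/4)² = 13689/16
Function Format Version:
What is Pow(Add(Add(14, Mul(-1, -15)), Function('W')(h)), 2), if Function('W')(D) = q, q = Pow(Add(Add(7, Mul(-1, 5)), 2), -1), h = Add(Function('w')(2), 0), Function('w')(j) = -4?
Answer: Rational(13689, 16) ≈ 855.56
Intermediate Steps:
h = -4 (h = Add(-4, 0) = -4)
q = Rational(1, 4) (q = Pow(Add(Add(7, -5), 2), -1) = Pow(Add(2, 2), -1) = Pow(4, -1) = Rational(1, 4) ≈ 0.25000)
Function('W')(D) = Rational(1, 4)
Pow(Add(Add(14, Mul(-1, -15)), Function('W')(h)), 2) = Pow(Add(Add(14, Mul(-1, -15)), Rational(1, 4)), 2) = Pow(Add(Add(14, 15), Rational(1, 4)), 2) = Pow(Add(29, Rational(1, 4)), 2) = Pow(Rational(117, 4), 2) = Rational(13689, 16)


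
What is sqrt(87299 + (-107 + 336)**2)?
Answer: 2*sqrt(34935) ≈ 373.82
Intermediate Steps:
sqrt(87299 + (-107 + 336)**2) = sqrt(87299 + 229**2) = sqrt(87299 + 52441) = sqrt(139740) = 2*sqrt(34935)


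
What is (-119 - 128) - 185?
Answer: -432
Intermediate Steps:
(-119 - 128) - 185 = -247 - 185 = -432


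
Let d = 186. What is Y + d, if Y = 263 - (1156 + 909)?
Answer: -1616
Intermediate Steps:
Y = -1802 (Y = 263 - 1*2065 = 263 - 2065 = -1802)
Y + d = -1802 + 186 = -1616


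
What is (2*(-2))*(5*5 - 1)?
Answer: -96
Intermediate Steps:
(2*(-2))*(5*5 - 1) = -4*(25 - 1) = -4*24 = -96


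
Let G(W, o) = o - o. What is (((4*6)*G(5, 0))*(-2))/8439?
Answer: 0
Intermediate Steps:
G(W, o) = 0
(((4*6)*G(5, 0))*(-2))/8439 = (((4*6)*0)*(-2))/8439 = ((24*0)*(-2))*(1/8439) = (0*(-2))*(1/8439) = 0*(1/8439) = 0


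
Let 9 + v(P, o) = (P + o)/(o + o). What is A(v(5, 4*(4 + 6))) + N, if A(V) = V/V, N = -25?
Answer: -24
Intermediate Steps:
v(P, o) = -9 + (P + o)/(2*o) (v(P, o) = -9 + (P + o)/(o + o) = -9 + (P + o)/((2*o)) = -9 + (P + o)*(1/(2*o)) = -9 + (P + o)/(2*o))
A(V) = 1
A(v(5, 4*(4 + 6))) + N = 1 - 25 = -24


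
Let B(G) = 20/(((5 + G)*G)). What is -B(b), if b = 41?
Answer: -10/943 ≈ -0.010604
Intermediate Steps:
B(G) = 20/(G*(5 + G)) (B(G) = 20/((G*(5 + G))) = 20*(1/(G*(5 + G))) = 20/(G*(5 + G)))
-B(b) = -20/(41*(5 + 41)) = -20/(41*46) = -1*10/943 = -10/943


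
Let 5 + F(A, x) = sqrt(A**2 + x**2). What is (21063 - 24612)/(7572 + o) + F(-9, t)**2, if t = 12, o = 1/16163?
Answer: 12181261213/122386237 ≈ 99.531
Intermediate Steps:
o = 1/16163 ≈ 6.1870e-5
F(A, x) = -5 + sqrt(A**2 + x**2)
(21063 - 24612)/(7572 + o) + F(-9, t)**2 = (21063 - 24612)/(7572 + 1/16163) + (-5 + sqrt((-9)**2 + 12**2))**2 = -3549/122386237/16163 + (-5 + sqrt(81 + 144))**2 = -3549*16163/122386237 + (-5 + sqrt(225))**2 = -57362487/122386237 + (-5 + 15)**2 = -57362487/122386237 + 10**2 = -57362487/122386237 + 100 = 12181261213/122386237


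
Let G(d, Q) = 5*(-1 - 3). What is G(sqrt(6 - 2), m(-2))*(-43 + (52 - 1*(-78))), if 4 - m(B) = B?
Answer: -1740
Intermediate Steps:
m(B) = 4 - B
G(d, Q) = -20 (G(d, Q) = 5*(-4) = -20)
G(sqrt(6 - 2), m(-2))*(-43 + (52 - 1*(-78))) = -20*(-43 + (52 - 1*(-78))) = -20*(-43 + (52 + 78)) = -20*(-43 + 130) = -20*87 = -1740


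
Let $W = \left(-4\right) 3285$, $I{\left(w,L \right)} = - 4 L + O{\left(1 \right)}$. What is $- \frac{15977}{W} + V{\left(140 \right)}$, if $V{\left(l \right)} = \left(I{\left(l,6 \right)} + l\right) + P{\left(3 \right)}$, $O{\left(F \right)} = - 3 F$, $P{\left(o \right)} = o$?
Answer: $\frac{1540217}{13140} \approx 117.22$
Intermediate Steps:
$I{\left(w,L \right)} = -3 - 4 L$ ($I{\left(w,L \right)} = - 4 L - 3 = -3 - 4 L$)
$W = -13140$
$V{\left(l \right)} = -24 + l$ ($V{\left(l \right)} = \left(\left(-3 - 24\right) + l\right) + 3 = \left(-27 + l\right) + 3 = -24 + l$)
$- \frac{15977}{W} + V{\left(140 \right)} = - \frac{15977}{-13140} + \left(-24 + 140\right) = \left(-15977\right) \left(- \frac{1}{13140}\right) + 116 = \frac{15977}{13140} + 116 = \frac{1540217}{13140}$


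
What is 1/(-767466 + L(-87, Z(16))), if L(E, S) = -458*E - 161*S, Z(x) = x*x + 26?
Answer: -1/773022 ≈ -1.2936e-6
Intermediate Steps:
Z(x) = 26 + x² (Z(x) = x² + 26 = 26 + x²)
1/(-767466 + L(-87, Z(16))) = 1/(-767466 + (-458*(-87) - 161*(26 + 16²))) = 1/(-767466 + (39846 - 161*(26 + 256))) = 1/(-767466 + (39846 - 161*282)) = 1/(-767466 + (39846 - 45402)) = 1/(-767466 - 5556) = 1/(-773022) = -1/773022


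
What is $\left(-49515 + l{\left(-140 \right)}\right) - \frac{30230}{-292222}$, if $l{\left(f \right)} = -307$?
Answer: $- \frac{7279527127}{146111} \approx -49822.0$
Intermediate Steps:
$\left(-49515 + l{\left(-140 \right)}\right) - \frac{30230}{-292222} = \left(-49515 - 307\right) - \frac{30230}{-292222} = -49822 - - \frac{15115}{146111} = -49822 + \frac{15115}{146111} = - \frac{7279527127}{146111}$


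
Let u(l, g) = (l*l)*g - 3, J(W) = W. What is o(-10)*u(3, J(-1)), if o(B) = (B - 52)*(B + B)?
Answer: -14880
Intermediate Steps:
u(l, g) = -3 + g*l² (u(l, g) = l²*g - 3 = g*l² - 3 = -3 + g*l²)
o(B) = 2*B*(-52 + B) (o(B) = (-52 + B)*(2*B) = 2*B*(-52 + B))
o(-10)*u(3, J(-1)) = (2*(-10)*(-52 - 10))*(-3 - 1*3²) = (2*(-10)*(-62))*(-3 - 1*9) = 1240*(-3 - 9) = 1240*(-12) = -14880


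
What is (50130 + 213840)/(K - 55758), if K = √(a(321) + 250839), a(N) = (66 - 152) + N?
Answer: -1471843926/310870349 - 26397*√251074/310870349 ≈ -4.7771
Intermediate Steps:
a(N) = -86 + N
K = √251074 (K = √((-86 + 321) + 250839) = √(235 + 250839) = √251074 ≈ 501.07)
(50130 + 213840)/(K - 55758) = (50130 + 213840)/(√251074 - 55758) = 263970/(-55758 + √251074)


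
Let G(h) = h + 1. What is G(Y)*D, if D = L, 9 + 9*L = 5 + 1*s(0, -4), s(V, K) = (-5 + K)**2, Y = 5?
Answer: 154/3 ≈ 51.333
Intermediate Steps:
G(h) = 1 + h
L = 77/9 (L = -1 + (5 + 1*(-5 - 4)**2)/9 = -1 + (5 + 1*(-9)**2)/9 = -1 + (5 + 1*81)/9 = -1 + (5 + 81)/9 = -1 + (1/9)*86 = -1 + 86/9 = 77/9 ≈ 8.5556)
D = 77/9 ≈ 8.5556
G(Y)*D = (1 + 5)*(77/9) = 6*(77/9) = 154/3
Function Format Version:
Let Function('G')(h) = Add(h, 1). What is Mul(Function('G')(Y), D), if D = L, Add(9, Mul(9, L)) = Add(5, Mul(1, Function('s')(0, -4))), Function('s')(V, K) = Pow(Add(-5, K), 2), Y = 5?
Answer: Rational(154, 3) ≈ 51.333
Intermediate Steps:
Function('G')(h) = Add(1, h)
L = Rational(77, 9) (L = Add(-1, Mul(Rational(1, 9), Add(5, Mul(1, Pow(Add(-5, -4), 2))))) = Add(-1, Mul(Rational(1, 9), Add(5, Mul(1, Pow(-9, 2))))) = Add(-1, Mul(Rational(1, 9), Add(5, Mul(1, 81)))) = Add(-1, Mul(Rational(1, 9), Add(5, 81))) = Add(-1, Mul(Rational(1, 9), 86)) = Add(-1, Rational(86, 9)) = Rational(77, 9) ≈ 8.5556)
D = Rational(77, 9) ≈ 8.5556
Mul(Function('G')(Y), D) = Mul(Add(1, 5), Rational(77, 9)) = Mul(6, Rational(77, 9)) = Rational(154, 3)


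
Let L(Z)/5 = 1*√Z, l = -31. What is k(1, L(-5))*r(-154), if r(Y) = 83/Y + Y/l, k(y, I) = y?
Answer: 21143/4774 ≈ 4.4288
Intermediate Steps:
L(Z) = 5*√Z (L(Z) = 5*(1*√Z) = 5*√Z)
r(Y) = 83/Y - Y/31 (r(Y) = 83/Y + Y/(-31) = 83/Y + Y*(-1/31) = 83/Y - Y/31)
k(1, L(-5))*r(-154) = 1*(83/(-154) - 1/31*(-154)) = 1*(83*(-1/154) + 154/31) = 1*(-83/154 + 154/31) = 1*(21143/4774) = 21143/4774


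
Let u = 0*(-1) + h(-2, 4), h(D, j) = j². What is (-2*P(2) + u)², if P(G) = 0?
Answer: 256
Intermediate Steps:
u = 16 (u = 0*(-1) + 4² = 0 + 16 = 16)
(-2*P(2) + u)² = (-2*0 + 16)² = (0 + 16)² = 16² = 256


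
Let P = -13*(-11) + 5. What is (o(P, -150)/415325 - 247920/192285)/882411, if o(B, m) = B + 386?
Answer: -6857646254/4698001321382925 ≈ -1.4597e-6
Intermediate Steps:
P = 148 (P = 143 + 5 = 148)
o(B, m) = 386 + B
(o(P, -150)/415325 - 247920/192285)/882411 = ((386 + 148)/415325 - 247920/192285)/882411 = (534*(1/415325) - 247920*1/192285)*(1/882411) = (534/415325 - 16528/12819)*(1/882411) = -6857646254/5324051175*1/882411 = -6857646254/4698001321382925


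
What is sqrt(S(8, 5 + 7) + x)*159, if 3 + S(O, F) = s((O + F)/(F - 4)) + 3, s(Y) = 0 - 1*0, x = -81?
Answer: 1431*I ≈ 1431.0*I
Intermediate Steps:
s(Y) = 0 (s(Y) = 0 + 0 = 0)
S(O, F) = 0 (S(O, F) = -3 + (0 + 3) = -3 + 3 = 0)
sqrt(S(8, 5 + 7) + x)*159 = sqrt(0 - 81)*159 = sqrt(-81)*159 = (9*I)*159 = 1431*I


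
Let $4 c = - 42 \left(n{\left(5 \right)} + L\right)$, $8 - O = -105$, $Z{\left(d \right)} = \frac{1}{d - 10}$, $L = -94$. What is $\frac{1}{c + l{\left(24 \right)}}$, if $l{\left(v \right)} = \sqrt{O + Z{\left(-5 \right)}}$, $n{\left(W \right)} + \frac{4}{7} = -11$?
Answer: $\frac{66510}{73719559} - \frac{44 \sqrt{210}}{73719559} \approx 0.00089355$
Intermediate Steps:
$n{\left(W \right)} = - \frac{81}{7}$ ($n{\left(W \right)} = - \frac{4}{7} - 11 = - \frac{81}{7}$)
$Z{\left(d \right)} = \frac{1}{-10 + d}$
$O = 113$ ($O = 8 - -105 = 8 + 105 = 113$)
$l{\left(v \right)} = \frac{11 \sqrt{210}}{15}$ ($l{\left(v \right)} = \sqrt{113 + \frac{1}{-10 - 5}} = \sqrt{113 + \frac{1}{-15}} = \sqrt{113 - \frac{1}{15}} = \sqrt{\frac{1694}{15}} = \frac{11 \sqrt{210}}{15}$)
$c = \frac{2217}{2}$ ($c = \frac{\left(-42\right) \left(- \frac{81}{7} - 94\right)}{4} = \frac{\left(-42\right) \left(- \frac{739}{7}\right)}{4} = \frac{1}{4} \cdot 4434 = \frac{2217}{2} \approx 1108.5$)
$\frac{1}{c + l{\left(24 \right)}} = \frac{1}{\frac{2217}{2} + \frac{11 \sqrt{210}}{15}}$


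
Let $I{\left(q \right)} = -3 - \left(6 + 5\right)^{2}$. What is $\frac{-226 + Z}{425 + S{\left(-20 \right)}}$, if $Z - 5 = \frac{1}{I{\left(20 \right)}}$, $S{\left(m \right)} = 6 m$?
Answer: $- \frac{5481}{7564} \approx -0.72462$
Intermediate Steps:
$I{\left(q \right)} = -124$ ($I{\left(q \right)} = -3 - 11^{2} = -3 - 121 = -124$)
$Z = \frac{619}{124}$ ($Z = 5 + \frac{1}{-124} = 5 - \frac{1}{124} = \frac{619}{124} \approx 4.9919$)
$\frac{-226 + Z}{425 + S{\left(-20 \right)}} = \frac{-226 + \frac{619}{124}}{425 + 6 \left(-20\right)} = - \frac{27405}{124 \left(425 - 120\right)} = - \frac{27405}{124 \cdot 305} = \left(- \frac{27405}{124}\right) \frac{1}{305} = - \frac{5481}{7564}$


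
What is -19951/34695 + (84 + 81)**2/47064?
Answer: 1865837/544295160 ≈ 0.0034280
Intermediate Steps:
-19951/34695 + (84 + 81)**2/47064 = -19951*1/34695 + 165**2*(1/47064) = -19951/34695 + 27225*(1/47064) = -19951/34695 + 9075/15688 = 1865837/544295160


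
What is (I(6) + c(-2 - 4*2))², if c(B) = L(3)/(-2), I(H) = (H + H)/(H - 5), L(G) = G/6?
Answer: 2209/16 ≈ 138.06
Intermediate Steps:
L(G) = G/6 (L(G) = G*(⅙) = G/6)
I(H) = 2*H/(-5 + H) (I(H) = (2*H)/(-5 + H) = 2*H/(-5 + H))
c(B) = -¼ (c(B) = ((⅙)*3)/(-2) = (½)*(-½) = -¼)
(I(6) + c(-2 - 4*2))² = (2*6/(-5 + 6) - ¼)² = (2*6/1 - ¼)² = (2*6*1 - ¼)² = (12 - ¼)² = (47/4)² = 2209/16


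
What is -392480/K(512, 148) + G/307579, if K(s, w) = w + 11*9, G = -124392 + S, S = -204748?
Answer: -120799903500/75972013 ≈ -1590.1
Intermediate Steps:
G = -329140 (G = -124392 - 204748 = -329140)
K(s, w) = 99 + w (K(s, w) = w + 99 = 99 + w)
-392480/K(512, 148) + G/307579 = -392480/(99 + 148) - 329140/307579 = -392480/247 - 329140*1/307579 = -392480*1/247 - 329140/307579 = -392480/247 - 329140/307579 = -120799903500/75972013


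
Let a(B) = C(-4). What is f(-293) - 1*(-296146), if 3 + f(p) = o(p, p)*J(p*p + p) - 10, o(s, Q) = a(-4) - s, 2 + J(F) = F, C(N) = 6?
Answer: 25876779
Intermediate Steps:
a(B) = 6
J(F) = -2 + F
o(s, Q) = 6 - s
f(p) = -13 + (6 - p)*(-2 + p + p²) (f(p) = -3 + ((6 - p)*(-2 + (p*p + p)) - 10) = -3 + ((6 - p)*(-2 + (p² + p)) - 10) = -3 + ((6 - p)*(-2 + (p + p²)) - 10) = -3 + ((6 - p)*(-2 + p + p²) - 10) = -3 + (-10 + (6 - p)*(-2 + p + p²)) = -13 + (6 - p)*(-2 + p + p²))
f(-293) - 1*(-296146) = (-13 - (-6 - 293)*(-2 - 293*(1 - 293))) - 1*(-296146) = (-13 - 1*(-299)*(-2 - 293*(-292))) + 296146 = (-13 - 1*(-299)*(-2 + 85556)) + 296146 = (-13 - 1*(-299)*85554) + 296146 = (-13 + 25580646) + 296146 = 25580633 + 296146 = 25876779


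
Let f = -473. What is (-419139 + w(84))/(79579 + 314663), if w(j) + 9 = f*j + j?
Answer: -76466/65707 ≈ -1.1637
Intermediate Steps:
w(j) = -9 - 472*j (w(j) = -9 + (-473*j + j) = -9 - 472*j)
(-419139 + w(84))/(79579 + 314663) = (-419139 + (-9 - 472*84))/(79579 + 314663) = (-419139 + (-9 - 39648))/394242 = (-419139 - 39657)*(1/394242) = -458796*1/394242 = -76466/65707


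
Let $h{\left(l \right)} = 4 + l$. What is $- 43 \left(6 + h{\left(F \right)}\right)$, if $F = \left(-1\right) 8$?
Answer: $-86$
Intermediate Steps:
$F = -8$
$- 43 \left(6 + h{\left(F \right)}\right) = - 43 \left(6 + \left(4 - 8\right)\right) = - 43 \left(6 - 4\right) = \left(-43\right) 2 = -86$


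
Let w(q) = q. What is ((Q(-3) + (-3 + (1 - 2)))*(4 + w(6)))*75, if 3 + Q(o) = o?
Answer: -7500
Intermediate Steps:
Q(o) = -3 + o
((Q(-3) + (-3 + (1 - 2)))*(4 + w(6)))*75 = (((-3 - 3) + (-3 + (1 - 2)))*(4 + 6))*75 = ((-6 + (-3 - 1))*10)*75 = ((-6 - 4)*10)*75 = -10*10*75 = -100*75 = -7500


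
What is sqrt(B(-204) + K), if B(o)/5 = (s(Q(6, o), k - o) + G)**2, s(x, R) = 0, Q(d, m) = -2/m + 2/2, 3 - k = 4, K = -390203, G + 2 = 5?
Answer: I*sqrt(390158) ≈ 624.63*I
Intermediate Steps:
G = 3 (G = -2 + 5 = 3)
k = -1 (k = 3 - 1*4 = 3 - 4 = -1)
Q(d, m) = 1 - 2/m (Q(d, m) = -2/m + 2*(1/2) = -2/m + 1 = 1 - 2/m)
B(o) = 45 (B(o) = 5*(0 + 3)**2 = 5*3**2 = 5*9 = 45)
sqrt(B(-204) + K) = sqrt(45 - 390203) = sqrt(-390158) = I*sqrt(390158)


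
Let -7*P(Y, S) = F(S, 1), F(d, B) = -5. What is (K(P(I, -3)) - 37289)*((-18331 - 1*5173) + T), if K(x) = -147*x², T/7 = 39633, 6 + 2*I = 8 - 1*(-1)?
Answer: -9487728428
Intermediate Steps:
I = 3/2 (I = -3 + (8 - 1*(-1))/2 = -3 + (8 + 1)/2 = -3 + (½)*9 = -3 + 9/2 = 3/2 ≈ 1.5000)
P(Y, S) = 5/7 (P(Y, S) = -⅐*(-5) = 5/7)
T = 277431 (T = 7*39633 = 277431)
(K(P(I, -3)) - 37289)*((-18331 - 1*5173) + T) = (-147*(5/7)² - 37289)*((-18331 - 1*5173) + 277431) = (-147*25/49 - 37289)*((-18331 - 5173) + 277431) = (-75 - 37289)*(-23504 + 277431) = -37364*253927 = -9487728428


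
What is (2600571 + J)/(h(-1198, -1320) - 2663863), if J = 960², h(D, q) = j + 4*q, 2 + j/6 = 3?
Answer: -3522171/2669137 ≈ -1.3196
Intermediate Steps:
j = 6 (j = -12 + 6*3 = -12 + 18 = 6)
h(D, q) = 6 + 4*q
J = 921600
(2600571 + J)/(h(-1198, -1320) - 2663863) = (2600571 + 921600)/((6 + 4*(-1320)) - 2663863) = 3522171/((6 - 5280) - 2663863) = 3522171/(-5274 - 2663863) = 3522171/(-2669137) = 3522171*(-1/2669137) = -3522171/2669137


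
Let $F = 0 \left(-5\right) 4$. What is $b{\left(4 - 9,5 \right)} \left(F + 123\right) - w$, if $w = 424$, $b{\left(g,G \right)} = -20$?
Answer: $-2884$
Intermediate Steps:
$F = 0$ ($F = 0 \cdot 4 = 0$)
$b{\left(4 - 9,5 \right)} \left(F + 123\right) - w = - 20 \left(0 + 123\right) - 424 = \left(-20\right) 123 - 424 = -2460 - 424 = -2884$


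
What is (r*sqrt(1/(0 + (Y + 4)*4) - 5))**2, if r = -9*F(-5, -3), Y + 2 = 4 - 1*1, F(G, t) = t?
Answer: -72171/20 ≈ -3608.6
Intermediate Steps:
Y = 1 (Y = -2 + (4 - 1*1) = -2 + (4 - 1) = -2 + 3 = 1)
r = 27 (r = -9*(-3) = 27)
(r*sqrt(1/(0 + (Y + 4)*4) - 5))**2 = (27*sqrt(1/(0 + (1 + 4)*4) - 5))**2 = (27*sqrt(1/(0 + 5*4) - 5))**2 = (27*sqrt(1/(0 + 20) - 5))**2 = (27*sqrt(1/20 - 5))**2 = (27*sqrt(-99/20))**2 = (27*(3*I*sqrt(55)/10))**2 = (81*I*sqrt(55)/10)**2 = -72171/20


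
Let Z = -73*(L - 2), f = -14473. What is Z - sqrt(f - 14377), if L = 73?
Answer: -5183 - 5*I*sqrt(1154) ≈ -5183.0 - 169.85*I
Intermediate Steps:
Z = -5183 (Z = -73*(73 - 2) = -73*71 = -5183)
Z - sqrt(f - 14377) = -5183 - sqrt(-14473 - 14377) = -5183 - sqrt(-28850) = -5183 - 5*I*sqrt(1154)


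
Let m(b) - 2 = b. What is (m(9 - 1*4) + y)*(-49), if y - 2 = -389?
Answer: 18620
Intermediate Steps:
y = -387 (y = 2 - 389 = -387)
m(b) = 2 + b
(m(9 - 1*4) + y)*(-49) = ((2 + (9 - 1*4)) - 387)*(-49) = ((2 + (9 - 4)) - 387)*(-49) = ((2 + 5) - 387)*(-49) = (7 - 387)*(-49) = -380*(-49) = 18620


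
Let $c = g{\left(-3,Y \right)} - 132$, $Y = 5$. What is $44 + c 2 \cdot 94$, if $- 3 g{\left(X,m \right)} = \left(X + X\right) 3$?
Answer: $-23644$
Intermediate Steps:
$g{\left(X,m \right)} = - 2 X$ ($g{\left(X,m \right)} = - \frac{\left(X + X\right) 3}{3} = - \frac{2 X 3}{3} = - \frac{6 X}{3} = - 2 X$)
$c = -126$ ($c = \left(-2\right) \left(-3\right) - 132 = 6 - 132 = -126$)
$44 + c 2 \cdot 94 = 44 - 126 \cdot 2 \cdot 94 = 44 - 23688 = -23644$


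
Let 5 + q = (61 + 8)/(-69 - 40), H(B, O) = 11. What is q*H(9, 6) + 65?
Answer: 331/109 ≈ 3.0367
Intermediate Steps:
q = -614/109 (q = -5 + (61 + 8)/(-69 - 40) = -5 + 69/(-109) = -5 + 69*(-1/109) = -5 - 69/109 = -614/109 ≈ -5.6330)
q*H(9, 6) + 65 = -614/109*11 + 65 = -6754/109 + 65 = 331/109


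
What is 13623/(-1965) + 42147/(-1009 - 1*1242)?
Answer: -37828076/1474405 ≈ -25.656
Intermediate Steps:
13623/(-1965) + 42147/(-1009 - 1*1242) = 13623*(-1/1965) + 42147/(-1009 - 1242) = -4541/655 + 42147/(-2251) = -4541/655 + 42147*(-1/2251) = -4541/655 - 42147/2251 = -37828076/1474405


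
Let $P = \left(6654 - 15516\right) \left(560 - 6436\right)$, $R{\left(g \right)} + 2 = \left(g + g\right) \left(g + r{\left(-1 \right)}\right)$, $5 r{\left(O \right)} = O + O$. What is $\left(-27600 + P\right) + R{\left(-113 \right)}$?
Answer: $\frac{260355692}{5} \approx 5.2071 \cdot 10^{7}$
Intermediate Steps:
$r{\left(O \right)} = \frac{2 O}{5}$ ($r{\left(O \right)} = \frac{O + O}{5} = \frac{2 O}{5}$)
$R{\left(g \right)} = -2 + 2 g \left(- \frac{2}{5} + g\right)$ ($R{\left(g \right)} = -2 + \left(g + g\right) \left(g + \frac{2}{5} \left(-1\right)\right) = -2 + 2 g \left(g - \frac{2}{5}\right) = -2 + 2 g \left(- \frac{2}{5} + g\right)$)
$P = 52073112$ ($P = \left(-8862\right) \left(-5876\right) = 52073112$)
$\left(-27600 + P\right) + R{\left(-113 \right)} = \left(-27600 + 52073112\right) - \left(- \frac{442}{5} - 25538\right) = 52045512 + \left(-2 + 2 \cdot 12769 + \frac{452}{5}\right) = 52045512 + \left(-2 + 25538 + \frac{452}{5}\right) = 52045512 + \frac{128132}{5} = \frac{260355692}{5}$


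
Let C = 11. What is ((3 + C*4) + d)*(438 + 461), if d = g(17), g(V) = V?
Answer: 57536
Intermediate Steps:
d = 17
((3 + C*4) + d)*(438 + 461) = ((3 + 11*4) + 17)*(438 + 461) = ((3 + 44) + 17)*899 = (47 + 17)*899 = 64*899 = 57536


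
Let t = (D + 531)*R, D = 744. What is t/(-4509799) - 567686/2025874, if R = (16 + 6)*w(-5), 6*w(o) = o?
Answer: -1256397475182/4568142269663 ≈ -0.27503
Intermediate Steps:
w(o) = o/6
R = -55/3 (R = (16 + 6)*((⅙)*(-5)) = 22*(-⅚) = -55/3 ≈ -18.333)
t = -23375 (t = (744 + 531)*(-55/3) = 1275*(-55/3) = -23375)
t/(-4509799) - 567686/2025874 = -23375/(-4509799) - 567686/2025874 = -23375*(-1/4509799) - 567686*1/2025874 = 23375/4509799 - 283843/1012937 = -1256397475182/4568142269663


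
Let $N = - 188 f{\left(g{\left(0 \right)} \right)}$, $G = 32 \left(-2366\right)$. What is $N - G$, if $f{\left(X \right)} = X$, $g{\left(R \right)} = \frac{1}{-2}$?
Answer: $75806$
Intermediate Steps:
$g{\left(R \right)} = - \frac{1}{2}$
$G = -75712$
$N = 94$ ($N = \left(-188\right) \left(- \frac{1}{2}\right) = 94$)
$N - G = 94 - -75712 = 94 + 75712 = 75806$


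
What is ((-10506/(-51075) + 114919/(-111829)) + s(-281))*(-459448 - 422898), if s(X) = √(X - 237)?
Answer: 1380757505896682/1903888725 - 882346*I*√518 ≈ 7.2523e+5 - 2.0082e+7*I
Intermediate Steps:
s(X) = √(-237 + X)
((-10506/(-51075) + 114919/(-111829)) + s(-281))*(-459448 - 422898) = ((-10506/(-51075) + 114919/(-111829)) + √(-237 - 281))*(-459448 - 422898) = ((-10506*(-1/51075) + 114919*(-1/111829)) + √(-518))*(-882346) = ((3502/17025 - 114919/111829) + I*√518)*(-882346) = (-1564870817/1903888725 + I*√518)*(-882346) = 1380757505896682/1903888725 - 882346*I*√518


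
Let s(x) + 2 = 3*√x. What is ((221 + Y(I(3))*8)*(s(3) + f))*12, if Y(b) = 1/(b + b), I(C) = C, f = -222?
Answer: -597632 + 8004*√3 ≈ -5.8377e+5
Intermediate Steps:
s(x) = -2 + 3*√x
Y(b) = 1/(2*b)
((221 + Y(I(3))*8)*(s(3) + f))*12 = ((221 + ((½)/3)*8)*((-2 + 3*√3) - 222))*12 = ((221 + ((½)*(⅓))*8)*(-224 + 3*√3))*12 = ((221 + (⅙)*8)*(-224 + 3*√3))*12 = ((221 + 4/3)*(-224 + 3*√3))*12 = (667*(-224 + 3*√3)/3)*12 = (-149408/3 + 667*√3)*12 = -597632 + 8004*√3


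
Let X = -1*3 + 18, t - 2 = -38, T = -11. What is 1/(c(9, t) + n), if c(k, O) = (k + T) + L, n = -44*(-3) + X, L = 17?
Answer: 1/162 ≈ 0.0061728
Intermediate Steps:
t = -36 (t = 2 - 38 = -36)
X = 15 (X = -3 + 18 = 15)
n = 147 (n = -44*(-3) + 15 = 132 + 15 = 147)
c(k, O) = 6 + k (c(k, O) = (k - 11) + 17 = (-11 + k) + 17 = 6 + k)
1/(c(9, t) + n) = 1/((6 + 9) + 147) = 1/(15 + 147) = 1/162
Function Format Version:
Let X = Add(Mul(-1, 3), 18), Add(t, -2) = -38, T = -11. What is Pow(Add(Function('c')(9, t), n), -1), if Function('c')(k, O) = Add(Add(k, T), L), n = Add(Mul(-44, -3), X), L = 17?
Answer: Rational(1, 162) ≈ 0.0061728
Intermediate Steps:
t = -36 (t = Add(2, -38) = -36)
X = 15 (X = Add(-3, 18) = 15)
n = 147 (n = Add(Mul(-44, -3), 15) = Add(132, 15) = 147)
Function('c')(k, O) = Add(6, k) (Function('c')(k, O) = Add(Add(k, -11), 17) = Add(Add(-11, k), 17) = Add(6, k))
Pow(Add(Function('c')(9, t), n), -1) = Pow(Add(Add(6, 9), 147), -1) = Pow(Add(15, 147), -1) = Pow(162, -1) = Rational(1, 162)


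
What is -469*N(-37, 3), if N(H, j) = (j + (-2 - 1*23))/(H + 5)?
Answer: -5159/16 ≈ -322.44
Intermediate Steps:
N(H, j) = (-25 + j)/(5 + H) (N(H, j) = (j + (-2 - 23))/(5 + H) = (j - 25)/(5 + H) = (-25 + j)/(5 + H))
-469*N(-37, 3) = -469*(-25 + 3)/(5 - 37) = -469*(-22)/(-32) = -(-469)*(-22)/32 = -469*11/16 = -5159/16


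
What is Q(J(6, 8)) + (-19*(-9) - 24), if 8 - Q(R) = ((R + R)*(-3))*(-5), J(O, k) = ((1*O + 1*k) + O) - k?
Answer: -205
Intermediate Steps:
J(O, k) = 2*O (J(O, k) = ((O + k) + O) - k = (k + 2*O) - k = 2*O)
Q(R) = 8 - 30*R (Q(R) = 8 - (R + R)*(-3)*(-5) = 8 - (2*R)*(-3)*(-5) = 8 - (-6*R)*(-5) = 8 - 30*R)
Q(J(6, 8)) + (-19*(-9) - 24) = (8 - 60*6) + (-19*(-9) - 24) = (8 - 30*12) + (171 - 24) = (8 - 360) + 147 = -352 + 147 = -205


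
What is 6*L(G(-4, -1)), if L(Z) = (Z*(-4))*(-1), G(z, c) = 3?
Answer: 72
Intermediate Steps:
L(Z) = 4*Z (L(Z) = -4*Z*(-1) = 4*Z)
6*L(G(-4, -1)) = 6*(4*3) = 6*12 = 72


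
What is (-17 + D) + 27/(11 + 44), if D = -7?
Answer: -1293/55 ≈ -23.509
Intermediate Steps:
(-17 + D) + 27/(11 + 44) = (-17 - 7) + 27/(11 + 44) = -24 + 27/55 = -1293/55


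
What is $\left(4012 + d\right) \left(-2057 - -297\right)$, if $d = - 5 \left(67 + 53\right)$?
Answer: $-6005120$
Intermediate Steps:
$d = -600$ ($d = \left(-5\right) 120 = -600$)
$\left(4012 + d\right) \left(-2057 - -297\right) = \left(4012 - 600\right) \left(-2057 - -297\right) = 3412 \left(-2057 + 297\right) = 3412 \left(-1760\right) = -6005120$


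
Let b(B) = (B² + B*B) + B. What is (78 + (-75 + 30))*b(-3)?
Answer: 495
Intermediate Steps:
b(B) = B + 2*B² (b(B) = (B² + B²) + B = 2*B² + B = B + 2*B²)
(78 + (-75 + 30))*b(-3) = (78 + (-75 + 30))*(-3*(1 + 2*(-3))) = (78 - 45)*(-3*(1 - 6)) = 33*(-3*(-5)) = 33*15 = 495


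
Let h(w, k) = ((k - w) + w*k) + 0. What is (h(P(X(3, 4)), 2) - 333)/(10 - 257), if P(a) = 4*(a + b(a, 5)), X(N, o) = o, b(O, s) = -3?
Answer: 327/247 ≈ 1.3239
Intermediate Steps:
P(a) = -12 + 4*a (P(a) = 4*(a - 3) = 4*(-3 + a) = -12 + 4*a)
h(w, k) = k - w + k*w (h(w, k) = ((k - w) + k*w) + 0 = (k - w + k*w) + 0 = k - w + k*w)
(h(P(X(3, 4)), 2) - 333)/(10 - 257) = ((2 - (-12 + 4*4) + 2*(-12 + 4*4)) - 333)/(10 - 257) = ((2 - (-12 + 16) + 2*(-12 + 16)) - 333)/(-247) = -((2 - 1*4 + 2*4) - 333)/247 = -((2 - 4 + 8) - 333)/247 = -(6 - 333)/247 = -1/247*(-327) = 327/247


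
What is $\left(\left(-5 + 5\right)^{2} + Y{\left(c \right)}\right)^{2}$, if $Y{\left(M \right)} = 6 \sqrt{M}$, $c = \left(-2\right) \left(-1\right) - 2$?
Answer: $0$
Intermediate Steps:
$c = 0$ ($c = 2 - 2 = 0$)
$\left(\left(-5 + 5\right)^{2} + Y{\left(c \right)}\right)^{2} = \left(\left(-5 + 5\right)^{2} + 6 \sqrt{0}\right)^{2} = \left(0^{2} + 6 \cdot 0\right)^{2} = \left(0 + 0\right)^{2} = 0^{2} = 0$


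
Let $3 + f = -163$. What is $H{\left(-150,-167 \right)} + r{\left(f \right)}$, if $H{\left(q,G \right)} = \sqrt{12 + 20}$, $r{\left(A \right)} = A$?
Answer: $-166 + 4 \sqrt{2} \approx -160.34$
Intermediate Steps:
$f = -166$ ($f = -3 - 163 = -166$)
$H{\left(q,G \right)} = 4 \sqrt{2}$ ($H{\left(q,G \right)} = \sqrt{32} = 4 \sqrt{2}$)
$H{\left(-150,-167 \right)} + r{\left(f \right)} = 4 \sqrt{2} - 166 = -166 + 4 \sqrt{2}$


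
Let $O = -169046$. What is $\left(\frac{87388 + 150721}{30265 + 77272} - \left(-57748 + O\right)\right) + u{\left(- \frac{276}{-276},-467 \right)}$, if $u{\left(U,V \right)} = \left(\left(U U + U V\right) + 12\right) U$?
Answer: $\frac{24340162689}{107537} \approx 2.2634 \cdot 10^{5}$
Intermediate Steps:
$u{\left(U,V \right)} = U \left(12 + U^{2} + U V\right)$ ($u{\left(U,V \right)} = \left(\left(U^{2} + U V\right) + 12\right) U = \left(12 + U^{2} + U V\right) U = U \left(12 + U^{2} + U V\right)$)
$\left(\frac{87388 + 150721}{30265 + 77272} - \left(-57748 + O\right)\right) + u{\left(- \frac{276}{-276},-467 \right)} = \left(\frac{87388 + 150721}{30265 + 77272} + \left(57748 - -169046\right)\right) + - \frac{276}{-276} \left(12 + \left(- \frac{276}{-276}\right)^{2} + - \frac{276}{-276} \left(-467\right)\right) = \left(\frac{238109}{107537} + \left(57748 + 169046\right)\right) + \left(-276\right) \left(- \frac{1}{276}\right) \left(12 + \left(\left(-276\right) \left(- \frac{1}{276}\right)\right)^{2} + \left(-276\right) \left(- \frac{1}{276}\right) \left(-467\right)\right) = \left(238109 \cdot \frac{1}{107537} + 226794\right) + 1 \left(12 + 1^{2} + 1 \left(-467\right)\right) = \left(\frac{238109}{107537} + 226794\right) + 1 \left(12 + 1 - 467\right) = \frac{24388984487}{107537} + 1 \left(-454\right) = \frac{24388984487}{107537} - 454 = \frac{24340162689}{107537}$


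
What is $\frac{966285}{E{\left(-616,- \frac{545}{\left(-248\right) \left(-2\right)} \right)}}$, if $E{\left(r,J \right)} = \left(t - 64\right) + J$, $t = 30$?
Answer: $- \frac{159759120}{5803} \approx -27530.0$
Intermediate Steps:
$E{\left(r,J \right)} = -34 + J$ ($E{\left(r,J \right)} = \left(30 - 64\right) + J = -34 + J$)
$\frac{966285}{E{\left(-616,- \frac{545}{\left(-248\right) \left(-2\right)} \right)}} = \frac{966285}{-34 - \frac{545}{\left(-248\right) \left(-2\right)}} = \frac{966285}{-34 - \frac{545}{496}} = \frac{966285}{- \frac{17409}{496}} = 966285 \left(- \frac{496}{17409}\right) = - \frac{159759120}{5803}$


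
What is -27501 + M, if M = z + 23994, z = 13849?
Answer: 10342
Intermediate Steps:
M = 37843 (M = 13849 + 23994 = 37843)
-27501 + M = -27501 + 37843 = 10342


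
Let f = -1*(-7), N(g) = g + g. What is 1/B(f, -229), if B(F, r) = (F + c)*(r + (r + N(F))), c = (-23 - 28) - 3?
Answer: 1/20868 ≈ 4.7920e-5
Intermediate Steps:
N(g) = 2*g
f = 7
c = -54 (c = -51 - 3 = -54)
B(F, r) = (-54 + F)*(2*F + 2*r) (B(F, r) = (F - 54)*(r + (r + 2*F)) = (-54 + F)*(2*F + 2*r))
1/B(f, -229) = 1/(-108*7 - 108*(-229) + 2*7² + 2*7*(-229)) = 1/(-756 + 24732 + 2*49 - 3206) = 1/(-756 + 24732 + 98 - 3206) = 1/20868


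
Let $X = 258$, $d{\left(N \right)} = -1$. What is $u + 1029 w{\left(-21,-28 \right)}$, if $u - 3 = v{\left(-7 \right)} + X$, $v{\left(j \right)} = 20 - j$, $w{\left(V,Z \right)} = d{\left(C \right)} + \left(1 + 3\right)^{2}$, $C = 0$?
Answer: $15723$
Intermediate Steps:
$w{\left(V,Z \right)} = 15$ ($w{\left(V,Z \right)} = -1 + \left(1 + 3\right)^{2} = -1 + 4^{2} = -1 + 16 = 15$)
$u = 288$ ($u = 3 + \left(\left(20 - -7\right) + 258\right) = 3 + \left(\left(20 + 7\right) + 258\right) = 3 + \left(27 + 258\right) = 3 + 285 = 288$)
$u + 1029 w{\left(-21,-28 \right)} = 288 + 1029 \cdot 15 = 288 + 15435 = 15723$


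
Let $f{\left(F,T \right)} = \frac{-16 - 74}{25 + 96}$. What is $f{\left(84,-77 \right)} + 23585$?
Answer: $\frac{2853695}{121} \approx 23584.0$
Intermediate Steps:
$f{\left(F,T \right)} = - \frac{90}{121}$
$f{\left(84,-77 \right)} + 23585 = - \frac{90}{121} + 23585 = \frac{2853695}{121}$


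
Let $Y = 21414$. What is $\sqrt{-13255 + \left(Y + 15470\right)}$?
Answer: $\sqrt{23629} \approx 153.72$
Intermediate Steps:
$\sqrt{-13255 + \left(Y + 15470\right)} = \sqrt{-13255 + \left(21414 + 15470\right)} = \sqrt{-13255 + 36884} = \sqrt{23629}$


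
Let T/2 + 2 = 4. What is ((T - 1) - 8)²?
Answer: 25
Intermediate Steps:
T = 4 (T = -4 + 2*4 = -4 + 8 = 4)
((T - 1) - 8)² = ((4 - 1) - 8)² = (3 - 8)² = (-5)² = 25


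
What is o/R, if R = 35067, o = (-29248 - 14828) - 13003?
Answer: -57079/35067 ≈ -1.6277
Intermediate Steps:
o = -57079 (o = -44076 - 13003 = -57079)
o/R = -57079/35067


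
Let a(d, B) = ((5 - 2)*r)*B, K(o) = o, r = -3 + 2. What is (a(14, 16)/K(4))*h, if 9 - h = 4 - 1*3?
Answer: -96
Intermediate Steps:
r = -1
h = 8 (h = 9 - (4 - 1*3) = 9 - (4 - 3) = 9 - 1*1 = 9 - 1 = 8)
a(d, B) = -3*B (a(d, B) = ((5 - 2)*(-1))*B = (3*(-1))*B = -3*B)
(a(14, 16)/K(4))*h = (-3*16/4)*8 = -48*¼*8 = -12*8 = -96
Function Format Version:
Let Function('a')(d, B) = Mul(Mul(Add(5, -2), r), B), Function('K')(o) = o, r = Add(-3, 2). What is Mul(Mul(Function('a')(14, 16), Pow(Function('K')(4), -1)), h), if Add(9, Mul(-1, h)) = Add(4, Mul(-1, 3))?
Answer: -96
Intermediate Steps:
r = -1
h = 8 (h = Add(9, Mul(-1, Add(4, Mul(-1, 3)))) = Add(9, Mul(-1, Add(4, -3))) = Add(9, Mul(-1, 1)) = Add(9, -1) = 8)
Function('a')(d, B) = Mul(-3, B) (Function('a')(d, B) = Mul(Mul(Add(5, -2), -1), B) = Mul(Mul(3, -1), B) = Mul(-3, B))
Mul(Mul(Function('a')(14, 16), Pow(Function('K')(4), -1)), h) = Mul(Mul(Mul(-3, 16), Pow(4, -1)), 8) = Mul(Mul(-48, Rational(1, 4)), 8) = Mul(-12, 8) = -96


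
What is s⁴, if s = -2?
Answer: 16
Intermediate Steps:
s⁴ = (-2)⁴ = 16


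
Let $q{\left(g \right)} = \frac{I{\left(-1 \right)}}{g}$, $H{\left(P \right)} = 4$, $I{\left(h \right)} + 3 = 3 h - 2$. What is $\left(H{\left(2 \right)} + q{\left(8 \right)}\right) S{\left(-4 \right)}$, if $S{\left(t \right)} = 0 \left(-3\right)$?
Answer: $0$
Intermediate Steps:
$I{\left(h \right)} = -5 + 3 h$ ($I{\left(h \right)} = -3 + \left(3 h - 2\right) = -3 + \left(-2 + 3 h\right) = -5 + 3 h$)
$S{\left(t \right)} = 0$
$q{\left(g \right)} = - \frac{8}{g}$ ($q{\left(g \right)} = \frac{-5 + 3 \left(-1\right)}{g} = \frac{-5 - 3}{g} = - \frac{8}{g}$)
$\left(H{\left(2 \right)} + q{\left(8 \right)}\right) S{\left(-4 \right)} = \left(4 - \frac{8}{8}\right) 0 = \left(4 - 1\right) 0 = 3 \cdot 0 = 0$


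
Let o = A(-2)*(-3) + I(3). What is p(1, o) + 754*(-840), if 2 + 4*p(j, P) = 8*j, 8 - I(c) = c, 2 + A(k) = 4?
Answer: -1266717/2 ≈ -6.3336e+5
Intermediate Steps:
A(k) = 2 (A(k) = -2 + 4 = 2)
I(c) = 8 - c
o = -1 (o = 2*(-3) + (8 - 1*3) = -6 + (8 - 3) = -6 + 5 = -1)
p(j, P) = -½ + 2*j (p(j, P) = -½ + (8*j)/4 = -½ + 2*j)
p(1, o) + 754*(-840) = (-½ + 2*1) + 754*(-840) = (-½ + 2) - 633360 = 3/2 - 633360 = -1266717/2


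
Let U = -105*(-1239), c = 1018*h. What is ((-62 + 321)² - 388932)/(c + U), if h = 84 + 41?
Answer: -321851/257345 ≈ -1.2507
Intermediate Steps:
h = 125
c = 127250 (c = 1018*125 = 127250)
U = 130095
((-62 + 321)² - 388932)/(c + U) = ((-62 + 321)² - 388932)/(127250 + 130095) = (259² - 388932)/257345 = (67081 - 388932)*(1/257345) = -321851*1/257345 = -321851/257345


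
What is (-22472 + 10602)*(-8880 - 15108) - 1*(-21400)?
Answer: 284758960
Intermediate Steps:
(-22472 + 10602)*(-8880 - 15108) - 1*(-21400) = -11870*(-23988) + 21400 = 284737560 + 21400 = 284758960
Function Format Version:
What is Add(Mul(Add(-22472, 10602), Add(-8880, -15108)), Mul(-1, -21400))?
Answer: 284758960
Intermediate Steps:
Add(Mul(Add(-22472, 10602), Add(-8880, -15108)), Mul(-1, -21400)) = Add(Mul(-11870, -23988), 21400) = Add(284737560, 21400) = 284758960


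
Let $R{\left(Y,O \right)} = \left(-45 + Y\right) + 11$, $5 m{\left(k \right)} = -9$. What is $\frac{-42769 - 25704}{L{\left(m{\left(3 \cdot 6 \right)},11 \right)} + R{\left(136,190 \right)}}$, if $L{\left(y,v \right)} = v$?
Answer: $- \frac{68473}{113} \approx -605.96$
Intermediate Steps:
$m{\left(k \right)} = - \frac{9}{5}$ ($m{\left(k \right)} = \frac{1}{5} \left(-9\right) = - \frac{9}{5}$)
$R{\left(Y,O \right)} = -34 + Y$
$\frac{-42769 - 25704}{L{\left(m{\left(3 \cdot 6 \right)},11 \right)} + R{\left(136,190 \right)}} = \frac{-42769 - 25704}{11 + \left(-34 + 136\right)} = - \frac{68473}{11 + 102} = - \frac{68473}{113}$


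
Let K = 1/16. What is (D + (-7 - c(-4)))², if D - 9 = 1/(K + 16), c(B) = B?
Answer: 2427364/66049 ≈ 36.751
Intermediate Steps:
K = 1/16 ≈ 0.062500
D = 2329/257 (D = 9 + 1/(1/16 + 16) = 9 + 1/(257/16) = 9 + 16/257 = 2329/257 ≈ 9.0623)
(D + (-7 - c(-4)))² = (2329/257 + (-7 - 1*(-4)))² = (2329/257 + (-7 + 4))² = (2329/257 - 3)² = (1558/257)² = 2427364/66049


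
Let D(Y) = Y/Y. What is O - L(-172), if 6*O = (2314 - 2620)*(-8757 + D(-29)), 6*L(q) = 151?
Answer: 2679185/6 ≈ 4.4653e+5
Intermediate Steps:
D(Y) = 1
L(q) = 151/6 (L(q) = (⅙)*151 = 151/6)
O = 446556 (O = ((2314 - 2620)*(-8757 + 1))/6 = (-306*(-8756))/6 = (⅙)*2679336 = 446556)
O - L(-172) = 446556 - 1*151/6 = 446556 - 151/6 = 2679185/6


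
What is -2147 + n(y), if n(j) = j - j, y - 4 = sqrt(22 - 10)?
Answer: -2147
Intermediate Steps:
y = 4 + 2*sqrt(3) (y = 4 + sqrt(22 - 10) = 4 + sqrt(12) = 4 + 2*sqrt(3) ≈ 7.4641)
n(j) = 0
-2147 + n(y) = -2147 + 0 = -2147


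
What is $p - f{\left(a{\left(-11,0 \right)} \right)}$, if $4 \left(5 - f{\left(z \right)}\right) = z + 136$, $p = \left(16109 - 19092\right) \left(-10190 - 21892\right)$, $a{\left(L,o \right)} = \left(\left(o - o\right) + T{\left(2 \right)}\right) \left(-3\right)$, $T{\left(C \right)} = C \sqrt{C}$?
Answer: $95700635 - \frac{3 \sqrt{2}}{2} \approx 9.5701 \cdot 10^{7}$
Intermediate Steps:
$T{\left(C \right)} = C^{\frac{3}{2}}$
$a{\left(L,o \right)} = - 6 \sqrt{2}$ ($a{\left(L,o \right)} = \left(\left(o - o\right) + 2^{\frac{3}{2}}\right) \left(-3\right) = \left(0 + 2 \sqrt{2}\right) \left(-3\right) = 2 \sqrt{2} \left(-3\right) = - 6 \sqrt{2}$)
$p = 95700606$ ($p = \left(-2983\right) \left(-32082\right) = 95700606$)
$f{\left(z \right)} = -29 - \frac{z}{4}$ ($f{\left(z \right)} = 5 - \frac{z + 136}{4} = 5 - \frac{136 + z}{4} = 5 - \left(34 + \frac{z}{4}\right) = -29 - \frac{z}{4}$)
$p - f{\left(a{\left(-11,0 \right)} \right)} = 95700606 - \left(-29 - \frac{\left(-6\right) \sqrt{2}}{4}\right) = 95700606 - \left(-29 + \frac{3 \sqrt{2}}{2}\right) = 95700606 + \left(29 - \frac{3 \sqrt{2}}{2}\right) = 95700635 - \frac{3 \sqrt{2}}{2}$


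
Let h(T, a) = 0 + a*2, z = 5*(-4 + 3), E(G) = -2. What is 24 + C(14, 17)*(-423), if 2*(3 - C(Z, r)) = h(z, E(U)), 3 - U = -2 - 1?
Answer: -2091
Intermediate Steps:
U = 6 (U = 3 - (-2 - 1) = 3 - 1*(-3) = 3 + 3 = 6)
z = -5 (z = 5*(-1) = -5)
h(T, a) = 2*a (h(T, a) = 0 + 2*a = 2*a)
C(Z, r) = 5 (C(Z, r) = 3 - (-2) = 3 - ½*(-4) = 3 + 2 = 5)
24 + C(14, 17)*(-423) = 24 + 5*(-423) = 24 - 2115 = -2091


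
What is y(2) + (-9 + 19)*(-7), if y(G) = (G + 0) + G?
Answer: -66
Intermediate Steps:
y(G) = 2*G (y(G) = G + G = 2*G)
y(2) + (-9 + 19)*(-7) = 2*2 + (-9 + 19)*(-7) = 4 + 10*(-7) = 4 - 70 = -66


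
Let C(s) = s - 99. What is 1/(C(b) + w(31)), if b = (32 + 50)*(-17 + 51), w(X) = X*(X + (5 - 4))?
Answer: 1/3681 ≈ 0.00027167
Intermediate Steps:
w(X) = X*(1 + X) (w(X) = X*(X + 1) = X*(1 + X))
b = 2788 (b = 82*34 = 2788)
C(s) = -99 + s
1/(C(b) + w(31)) = 1/((-99 + 2788) + 31*(1 + 31)) = 1/(2689 + 31*32) = 1/(2689 + 992) = 1/3681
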